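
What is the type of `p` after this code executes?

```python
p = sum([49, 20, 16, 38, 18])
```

sum() of ints returns int

int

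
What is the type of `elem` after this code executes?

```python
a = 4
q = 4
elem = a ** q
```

int ** positive int returns int (4 ** 4 = 256)

int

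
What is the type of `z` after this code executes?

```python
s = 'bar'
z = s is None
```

'is' comparison returns bool

bool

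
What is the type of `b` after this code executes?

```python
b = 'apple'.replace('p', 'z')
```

str.replace() returns str

str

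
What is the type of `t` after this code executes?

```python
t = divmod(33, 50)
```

divmod() returns a tuple (quotient, remainder)

tuple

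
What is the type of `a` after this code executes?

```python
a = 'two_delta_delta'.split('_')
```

str.split() returns list

list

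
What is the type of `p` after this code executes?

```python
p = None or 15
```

'or' with None returns the other value (15, int)

int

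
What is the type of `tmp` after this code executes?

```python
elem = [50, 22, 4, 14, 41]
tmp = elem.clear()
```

list.clear() returns None

NoneType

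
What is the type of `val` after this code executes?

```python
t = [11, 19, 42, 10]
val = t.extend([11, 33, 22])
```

list.extend() returns None

NoneType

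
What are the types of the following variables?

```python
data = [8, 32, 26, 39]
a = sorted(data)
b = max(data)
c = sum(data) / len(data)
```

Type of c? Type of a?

int / int returns float; sorted() returns list

float, list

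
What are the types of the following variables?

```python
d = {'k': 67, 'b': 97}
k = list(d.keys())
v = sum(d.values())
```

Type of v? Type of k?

sum of int values returns int; list(...) returns list

int, list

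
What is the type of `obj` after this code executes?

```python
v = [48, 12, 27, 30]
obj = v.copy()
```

list.copy() returns list

list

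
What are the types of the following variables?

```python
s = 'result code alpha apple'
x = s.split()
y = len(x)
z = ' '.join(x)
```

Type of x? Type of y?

str.split() returns list; len() returns int

list, int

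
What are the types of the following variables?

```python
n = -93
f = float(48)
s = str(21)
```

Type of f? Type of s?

f is float; s is str

float, str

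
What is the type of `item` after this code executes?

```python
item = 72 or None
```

'or' returns first truthy value (72, int)

int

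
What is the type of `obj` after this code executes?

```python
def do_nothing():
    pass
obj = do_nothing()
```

A function with no return statement returns None

NoneType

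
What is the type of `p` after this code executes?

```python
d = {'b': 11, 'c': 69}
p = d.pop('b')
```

dict.pop() returns the value (int)

int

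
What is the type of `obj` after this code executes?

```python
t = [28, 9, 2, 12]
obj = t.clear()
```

list.clear() returns None

NoneType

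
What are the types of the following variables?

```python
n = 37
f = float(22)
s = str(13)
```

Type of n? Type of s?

n is int; s is str

int, str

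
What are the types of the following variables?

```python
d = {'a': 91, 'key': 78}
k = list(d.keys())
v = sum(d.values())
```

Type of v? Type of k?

sum of int values returns int; list(...) returns list

int, list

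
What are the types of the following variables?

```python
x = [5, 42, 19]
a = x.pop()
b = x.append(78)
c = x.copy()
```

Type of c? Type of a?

list.copy() returns list; list.pop() returns the element (int)

list, int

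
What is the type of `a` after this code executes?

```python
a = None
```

None has type NoneType

NoneType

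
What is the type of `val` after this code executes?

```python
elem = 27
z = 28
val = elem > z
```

Comparison operators return bool

bool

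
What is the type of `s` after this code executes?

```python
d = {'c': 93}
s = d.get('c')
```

dict.get() returns the value (int) when key is found

int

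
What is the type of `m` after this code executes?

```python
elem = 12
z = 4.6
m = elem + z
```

int + float returns float (12 + 4.6 = 16.6)

float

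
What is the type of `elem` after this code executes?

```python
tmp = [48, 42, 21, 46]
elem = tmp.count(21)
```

list.count() returns int

int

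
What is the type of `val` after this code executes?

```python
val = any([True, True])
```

any() returns bool

bool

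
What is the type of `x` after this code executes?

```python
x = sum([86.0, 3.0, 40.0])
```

sum() of floats returns float

float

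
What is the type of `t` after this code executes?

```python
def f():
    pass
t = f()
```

A function with no return statement returns None

NoneType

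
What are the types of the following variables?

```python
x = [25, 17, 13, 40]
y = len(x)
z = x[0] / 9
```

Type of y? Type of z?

len() returns int; int / int returns float

int, float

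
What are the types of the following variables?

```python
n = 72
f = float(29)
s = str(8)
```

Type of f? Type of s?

f is float; s is str

float, str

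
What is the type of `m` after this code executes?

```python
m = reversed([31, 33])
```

reversed() on a list returns a list_reverseiterator

list_reverseiterator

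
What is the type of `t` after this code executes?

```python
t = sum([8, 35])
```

sum() of ints returns int

int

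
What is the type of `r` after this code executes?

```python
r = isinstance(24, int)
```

isinstance() returns bool

bool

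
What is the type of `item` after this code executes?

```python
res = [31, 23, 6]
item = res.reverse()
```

list.reverse() returns None

NoneType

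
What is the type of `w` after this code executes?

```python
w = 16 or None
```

'or' returns first truthy value (16, int)

int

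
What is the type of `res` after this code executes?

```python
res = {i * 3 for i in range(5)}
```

A set comprehension {expr for x in iterable} produces a set

set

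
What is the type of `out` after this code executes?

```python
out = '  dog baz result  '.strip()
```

str.strip() returns str

str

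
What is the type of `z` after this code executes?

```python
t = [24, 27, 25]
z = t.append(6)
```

list.append() returns None (mutates in place)

NoneType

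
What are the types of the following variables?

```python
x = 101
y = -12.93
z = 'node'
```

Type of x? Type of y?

x is int; y is float

int, float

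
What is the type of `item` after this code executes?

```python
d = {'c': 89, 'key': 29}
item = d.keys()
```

.keys() returns a dict_keys view object

dict_keys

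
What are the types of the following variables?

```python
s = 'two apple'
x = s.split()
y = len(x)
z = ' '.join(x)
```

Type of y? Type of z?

len() returns int; str.join() returns str

int, str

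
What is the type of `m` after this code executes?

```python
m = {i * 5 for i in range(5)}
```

A set comprehension {expr for x in iterable} produces a set

set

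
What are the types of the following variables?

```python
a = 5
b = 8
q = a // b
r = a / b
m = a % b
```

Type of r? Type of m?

int / int returns float; int % int returns int

float, int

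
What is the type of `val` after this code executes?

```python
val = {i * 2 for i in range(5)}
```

A set comprehension {expr for x in iterable} produces a set

set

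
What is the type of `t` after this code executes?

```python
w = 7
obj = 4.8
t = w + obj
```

int + float returns float (7 + 4.8 = 11.8)

float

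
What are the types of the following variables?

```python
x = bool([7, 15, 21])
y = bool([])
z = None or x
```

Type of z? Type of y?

None or <bool> returns the bool; bool() returns bool

bool, bool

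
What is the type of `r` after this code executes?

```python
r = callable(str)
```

callable() returns bool

bool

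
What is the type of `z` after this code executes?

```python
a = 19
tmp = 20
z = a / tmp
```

int / int always returns float in Python 3 (19 / 20 = 0.95)

float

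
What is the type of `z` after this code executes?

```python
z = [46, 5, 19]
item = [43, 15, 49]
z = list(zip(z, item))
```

list(zip(...)) returns a list of tuples

list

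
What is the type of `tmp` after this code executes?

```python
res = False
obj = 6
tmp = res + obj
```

bool + int returns int (False is 0, so 0 + 6 = 6)

int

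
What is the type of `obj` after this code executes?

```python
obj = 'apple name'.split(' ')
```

str.split() returns list

list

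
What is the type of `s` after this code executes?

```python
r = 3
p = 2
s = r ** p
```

int ** positive int returns int (3 ** 2 = 9)

int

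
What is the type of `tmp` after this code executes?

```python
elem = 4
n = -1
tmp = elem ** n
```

int ** negative int returns float

float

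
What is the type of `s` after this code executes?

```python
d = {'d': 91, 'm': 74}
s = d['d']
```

Accessing dict[str, int] with key 'd' returns int value 91

int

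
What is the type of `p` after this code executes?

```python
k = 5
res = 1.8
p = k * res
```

int * float returns float (5 * 1.8 = 9.0)

float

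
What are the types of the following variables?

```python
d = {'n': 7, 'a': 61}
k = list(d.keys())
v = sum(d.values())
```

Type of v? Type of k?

sum of int values returns int; list(...) returns list

int, list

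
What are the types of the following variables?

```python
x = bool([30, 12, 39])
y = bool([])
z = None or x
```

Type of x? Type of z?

bool() returns bool; None or <bool> returns the bool

bool, bool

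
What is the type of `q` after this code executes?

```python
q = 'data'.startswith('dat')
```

str.startswith() returns bool

bool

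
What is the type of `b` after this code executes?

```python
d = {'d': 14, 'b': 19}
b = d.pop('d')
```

dict.pop() returns the value (int)

int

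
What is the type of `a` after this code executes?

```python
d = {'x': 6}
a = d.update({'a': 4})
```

dict.update() returns None

NoneType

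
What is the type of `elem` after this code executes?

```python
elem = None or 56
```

'or' with None returns the other value (56, int)

int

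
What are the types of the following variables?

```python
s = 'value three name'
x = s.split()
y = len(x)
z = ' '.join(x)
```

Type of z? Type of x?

str.join() returns str; str.split() returns list

str, list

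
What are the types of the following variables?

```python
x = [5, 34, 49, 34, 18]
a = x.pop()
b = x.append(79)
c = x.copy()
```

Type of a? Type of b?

list.pop() returns the element (int); list.append() returns None

int, NoneType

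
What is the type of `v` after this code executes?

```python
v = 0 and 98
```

'and' returns the first falsy value (0, which is int)

int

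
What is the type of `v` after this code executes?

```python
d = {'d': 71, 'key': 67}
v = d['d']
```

Accessing dict[str, int] with key 'd' returns int value 71

int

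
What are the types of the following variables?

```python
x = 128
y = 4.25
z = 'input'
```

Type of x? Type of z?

x is int; z is str

int, str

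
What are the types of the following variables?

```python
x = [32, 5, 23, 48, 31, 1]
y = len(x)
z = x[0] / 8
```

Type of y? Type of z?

len() returns int; int / int returns float

int, float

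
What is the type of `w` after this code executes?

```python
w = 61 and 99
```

'and' returns the last value when all truthy (99, which is int)

int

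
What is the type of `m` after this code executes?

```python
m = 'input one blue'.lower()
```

str.lower() returns str

str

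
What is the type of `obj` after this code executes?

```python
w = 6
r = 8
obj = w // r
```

int // int returns int (6 // 8 = 0)

int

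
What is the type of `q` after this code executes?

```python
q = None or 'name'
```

'or' with None returns the other value ('name', str)

str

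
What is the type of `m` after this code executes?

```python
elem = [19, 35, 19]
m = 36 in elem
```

'in' operator returns bool

bool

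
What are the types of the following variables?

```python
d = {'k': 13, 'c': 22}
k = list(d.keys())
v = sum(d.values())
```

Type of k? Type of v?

list(...) returns list; sum of int values returns int

list, int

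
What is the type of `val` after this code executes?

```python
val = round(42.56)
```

round() with no ndigits arg returns int

int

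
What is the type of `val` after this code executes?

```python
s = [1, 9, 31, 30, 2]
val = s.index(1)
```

list.index() returns int

int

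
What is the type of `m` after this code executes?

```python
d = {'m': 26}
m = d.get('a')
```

dict.get() returns None when key 'a' is not found and no default given

NoneType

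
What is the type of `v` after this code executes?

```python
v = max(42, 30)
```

max() of ints returns int

int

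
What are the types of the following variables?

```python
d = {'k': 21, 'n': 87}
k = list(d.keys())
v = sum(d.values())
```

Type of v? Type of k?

sum of int values returns int; list(...) returns list

int, list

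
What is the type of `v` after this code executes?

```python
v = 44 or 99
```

'or' returns the first truthy value (44, which is int)

int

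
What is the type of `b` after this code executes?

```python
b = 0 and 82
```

'and' returns the first falsy value (0, which is int)

int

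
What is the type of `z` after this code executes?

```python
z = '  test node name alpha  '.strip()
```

str.strip() returns str

str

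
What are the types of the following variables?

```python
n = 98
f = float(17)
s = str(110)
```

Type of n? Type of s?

n is int; s is str

int, str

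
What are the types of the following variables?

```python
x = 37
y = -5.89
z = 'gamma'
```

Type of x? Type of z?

x is int; z is str

int, str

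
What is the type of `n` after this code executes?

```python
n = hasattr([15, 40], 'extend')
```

hasattr() returns bool

bool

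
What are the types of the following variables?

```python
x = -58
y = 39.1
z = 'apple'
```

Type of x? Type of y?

x is int; y is float

int, float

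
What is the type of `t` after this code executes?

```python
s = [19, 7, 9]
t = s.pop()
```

list.pop() returns the popped element (int here)

int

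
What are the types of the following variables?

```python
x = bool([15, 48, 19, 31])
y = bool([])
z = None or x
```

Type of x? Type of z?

bool() returns bool; None or <bool> returns the bool

bool, bool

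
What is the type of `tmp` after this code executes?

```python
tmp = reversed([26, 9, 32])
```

reversed() on a list returns a list_reverseiterator

list_reverseiterator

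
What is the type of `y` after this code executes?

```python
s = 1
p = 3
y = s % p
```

int % int returns int (1 % 3 = 1)

int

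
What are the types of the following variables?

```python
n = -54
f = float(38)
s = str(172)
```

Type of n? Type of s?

n is int; s is str

int, str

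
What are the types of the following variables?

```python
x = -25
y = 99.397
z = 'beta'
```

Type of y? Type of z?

y is float; z is str

float, str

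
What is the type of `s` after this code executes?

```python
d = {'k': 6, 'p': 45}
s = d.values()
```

.values() returns a dict_values view object

dict_values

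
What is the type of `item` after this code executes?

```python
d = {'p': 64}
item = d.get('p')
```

dict.get() returns the value (int) when key is found

int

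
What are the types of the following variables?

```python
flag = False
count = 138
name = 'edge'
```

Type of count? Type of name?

count is int; name is str

int, str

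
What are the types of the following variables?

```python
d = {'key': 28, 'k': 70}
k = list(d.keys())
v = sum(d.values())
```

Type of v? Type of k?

sum of int values returns int; list(...) returns list

int, list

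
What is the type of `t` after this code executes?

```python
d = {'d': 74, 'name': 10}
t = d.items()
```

dict.items() returns a dict_items view

dict_items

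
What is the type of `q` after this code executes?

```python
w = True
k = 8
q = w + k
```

bool + int returns int (True is 1, so 1 + 8 = 9)

int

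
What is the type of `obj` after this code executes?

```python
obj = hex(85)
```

hex() returns str representation

str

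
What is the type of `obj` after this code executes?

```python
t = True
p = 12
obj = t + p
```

bool + int returns int (True is 1, so 1 + 12 = 13)

int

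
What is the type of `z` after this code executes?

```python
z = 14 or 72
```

'or' returns the first truthy value (14, which is int)

int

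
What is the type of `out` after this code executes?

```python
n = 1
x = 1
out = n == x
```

Equality comparison returns bool

bool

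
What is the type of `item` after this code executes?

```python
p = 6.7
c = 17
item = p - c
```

float - int returns float (6.7 - 17 = -10.3)

float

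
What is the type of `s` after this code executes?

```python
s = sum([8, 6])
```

sum() of ints returns int

int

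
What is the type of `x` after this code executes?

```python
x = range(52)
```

range() returns a range object

range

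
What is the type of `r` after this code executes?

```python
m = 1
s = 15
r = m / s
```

int / int always returns float in Python 3 (1 / 15 = 0.0666667)

float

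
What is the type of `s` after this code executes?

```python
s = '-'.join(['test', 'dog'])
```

str.join() returns str

str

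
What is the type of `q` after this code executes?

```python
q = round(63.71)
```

round() with no ndigits arg returns int

int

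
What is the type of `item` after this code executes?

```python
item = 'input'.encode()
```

str.encode() returns bytes

bytes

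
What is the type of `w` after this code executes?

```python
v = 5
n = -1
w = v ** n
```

int ** negative int returns float

float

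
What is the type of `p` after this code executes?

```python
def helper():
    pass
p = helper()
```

A function with no return statement returns None

NoneType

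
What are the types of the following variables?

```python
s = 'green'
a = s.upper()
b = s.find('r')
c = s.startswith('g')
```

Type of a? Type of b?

str.upper() returns str; str.find() returns int

str, int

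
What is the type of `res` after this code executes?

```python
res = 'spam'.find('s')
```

str.find() returns int (index, or -1)

int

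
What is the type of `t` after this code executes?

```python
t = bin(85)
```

bin() returns str representation

str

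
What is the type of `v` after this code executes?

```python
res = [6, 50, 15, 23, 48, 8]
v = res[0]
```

Indexing a list of ints returns int (res[0] = 6)

int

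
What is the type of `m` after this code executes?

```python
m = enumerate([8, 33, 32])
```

enumerate() returns an enumerate iterator object

enumerate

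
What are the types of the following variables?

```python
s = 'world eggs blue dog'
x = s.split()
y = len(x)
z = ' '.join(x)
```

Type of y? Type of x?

len() returns int; str.split() returns list

int, list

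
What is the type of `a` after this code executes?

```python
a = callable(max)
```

callable() returns bool

bool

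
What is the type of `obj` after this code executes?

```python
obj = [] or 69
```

'or' returns first truthy value (69, which is int)

int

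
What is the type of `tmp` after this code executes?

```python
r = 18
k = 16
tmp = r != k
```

Comparison operators return bool

bool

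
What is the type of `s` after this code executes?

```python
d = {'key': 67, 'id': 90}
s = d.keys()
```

.keys() returns a dict_keys view object

dict_keys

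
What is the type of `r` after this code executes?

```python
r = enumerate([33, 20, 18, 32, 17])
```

enumerate() returns an enumerate iterator object

enumerate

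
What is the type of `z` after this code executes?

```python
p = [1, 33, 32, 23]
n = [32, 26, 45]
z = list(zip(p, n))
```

list(zip(...)) returns a list of tuples

list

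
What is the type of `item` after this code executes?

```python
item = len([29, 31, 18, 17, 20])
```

len() always returns int

int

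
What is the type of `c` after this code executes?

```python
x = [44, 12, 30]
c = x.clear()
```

list.clear() returns None

NoneType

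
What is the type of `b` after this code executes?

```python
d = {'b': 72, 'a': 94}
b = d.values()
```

.values() returns a dict_values view object

dict_values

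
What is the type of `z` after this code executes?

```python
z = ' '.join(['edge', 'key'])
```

str.join() returns str

str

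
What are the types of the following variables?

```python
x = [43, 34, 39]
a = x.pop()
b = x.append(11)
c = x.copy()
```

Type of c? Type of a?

list.copy() returns list; list.pop() returns the element (int)

list, int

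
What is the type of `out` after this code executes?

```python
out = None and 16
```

'and' returns first falsy value (None)

NoneType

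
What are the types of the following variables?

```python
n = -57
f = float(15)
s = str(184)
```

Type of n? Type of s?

n is int; s is str

int, str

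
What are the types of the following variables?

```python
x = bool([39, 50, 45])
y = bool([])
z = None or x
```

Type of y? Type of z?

bool() returns bool; None or <bool> returns the bool

bool, bool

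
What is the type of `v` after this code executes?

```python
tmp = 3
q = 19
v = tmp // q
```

int // int returns int (3 // 19 = 0)

int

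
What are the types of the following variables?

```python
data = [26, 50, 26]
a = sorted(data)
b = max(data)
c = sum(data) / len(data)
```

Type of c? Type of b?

int / int returns float; max of ints returns int

float, int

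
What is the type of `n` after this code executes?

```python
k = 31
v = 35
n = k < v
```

Comparison operators return bool

bool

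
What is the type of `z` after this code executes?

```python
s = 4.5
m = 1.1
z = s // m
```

float // float returns float (floor division preserves float type)

float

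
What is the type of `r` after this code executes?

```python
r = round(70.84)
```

round() with no ndigits arg returns int

int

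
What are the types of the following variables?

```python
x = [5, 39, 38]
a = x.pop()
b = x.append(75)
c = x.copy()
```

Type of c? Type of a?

list.copy() returns list; list.pop() returns the element (int)

list, int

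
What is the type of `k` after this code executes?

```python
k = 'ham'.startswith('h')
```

str.startswith() returns bool

bool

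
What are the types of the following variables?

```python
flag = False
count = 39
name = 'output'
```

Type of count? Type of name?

count is int; name is str

int, str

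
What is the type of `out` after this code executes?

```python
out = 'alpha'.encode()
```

str.encode() returns bytes

bytes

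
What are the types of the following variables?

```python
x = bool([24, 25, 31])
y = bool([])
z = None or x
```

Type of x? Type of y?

bool() returns bool; bool() returns bool

bool, bool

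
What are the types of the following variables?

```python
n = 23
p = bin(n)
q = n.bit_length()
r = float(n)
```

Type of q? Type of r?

int.bit_length() returns int; float() returns float

int, float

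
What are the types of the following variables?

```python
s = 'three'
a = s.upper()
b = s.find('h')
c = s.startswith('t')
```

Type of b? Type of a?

str.find() returns int; str.upper() returns str

int, str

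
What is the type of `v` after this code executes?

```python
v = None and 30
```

'and' returns first falsy value (None)

NoneType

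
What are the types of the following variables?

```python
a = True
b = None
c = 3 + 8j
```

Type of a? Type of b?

a is bool; b is NoneType

bool, NoneType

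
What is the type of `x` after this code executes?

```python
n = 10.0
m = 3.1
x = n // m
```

float // float returns float (floor division preserves float type)

float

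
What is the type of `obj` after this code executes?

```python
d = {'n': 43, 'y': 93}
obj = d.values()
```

.values() returns a dict_values view object

dict_values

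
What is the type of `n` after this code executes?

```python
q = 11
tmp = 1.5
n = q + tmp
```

int + float returns float (11 + 1.5 = 12.5)

float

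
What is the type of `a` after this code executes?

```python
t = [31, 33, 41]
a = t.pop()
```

list.pop() returns the popped element (int here)

int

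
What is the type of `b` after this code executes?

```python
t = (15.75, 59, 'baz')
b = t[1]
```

Index 1 of tuple is 59 which is int

int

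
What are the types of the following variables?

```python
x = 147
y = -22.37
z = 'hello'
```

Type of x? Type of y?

x is int; y is float

int, float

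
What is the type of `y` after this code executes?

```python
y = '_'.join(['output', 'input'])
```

str.join() returns str

str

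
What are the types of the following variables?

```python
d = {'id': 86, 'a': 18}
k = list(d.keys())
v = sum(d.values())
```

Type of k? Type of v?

list(...) returns list; sum of int values returns int

list, int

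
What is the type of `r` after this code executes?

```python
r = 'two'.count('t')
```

str.count() returns int

int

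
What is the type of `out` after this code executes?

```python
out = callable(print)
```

callable() returns bool

bool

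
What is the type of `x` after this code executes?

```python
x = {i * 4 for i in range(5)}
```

A set comprehension {expr for x in iterable} produces a set

set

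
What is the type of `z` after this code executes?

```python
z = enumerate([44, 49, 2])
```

enumerate() returns an enumerate iterator object

enumerate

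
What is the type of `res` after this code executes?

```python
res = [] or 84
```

'or' returns first truthy value (84, which is int)

int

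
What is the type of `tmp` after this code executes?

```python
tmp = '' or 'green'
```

'or' returns first truthy value ('green', which is str)

str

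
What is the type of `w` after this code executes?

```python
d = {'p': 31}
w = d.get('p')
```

dict.get() returns the value (int) when key is found

int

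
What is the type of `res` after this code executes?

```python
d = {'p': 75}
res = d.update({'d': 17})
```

dict.update() returns None

NoneType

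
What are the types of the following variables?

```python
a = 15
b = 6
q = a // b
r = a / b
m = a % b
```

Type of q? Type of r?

int // int returns int; int / int returns float

int, float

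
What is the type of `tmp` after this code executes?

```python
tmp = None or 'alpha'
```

'or' with None returns the other value ('alpha', str)

str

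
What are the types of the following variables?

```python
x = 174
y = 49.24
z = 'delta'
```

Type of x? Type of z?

x is int; z is str

int, str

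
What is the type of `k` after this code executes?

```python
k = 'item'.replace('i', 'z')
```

str.replace() returns str

str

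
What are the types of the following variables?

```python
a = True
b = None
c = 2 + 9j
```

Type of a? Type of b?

a is bool; b is NoneType

bool, NoneType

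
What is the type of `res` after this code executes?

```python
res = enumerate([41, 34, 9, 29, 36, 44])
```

enumerate() returns an enumerate iterator object

enumerate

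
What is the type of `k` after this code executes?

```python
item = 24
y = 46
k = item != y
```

Comparison operators return bool

bool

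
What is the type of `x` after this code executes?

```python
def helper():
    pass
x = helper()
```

A function with no return statement returns None

NoneType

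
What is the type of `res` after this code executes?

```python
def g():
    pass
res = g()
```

A function with no return statement returns None

NoneType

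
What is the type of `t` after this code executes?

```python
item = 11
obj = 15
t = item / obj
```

int / int always returns float in Python 3 (11 / 15 = 0.733333)

float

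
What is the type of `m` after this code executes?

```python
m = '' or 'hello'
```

'or' returns first truthy value ('hello', which is str)

str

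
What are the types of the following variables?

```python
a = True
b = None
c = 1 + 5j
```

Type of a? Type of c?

a is bool; c is complex

bool, complex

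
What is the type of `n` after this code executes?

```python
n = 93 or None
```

'or' returns first truthy value (93, int)

int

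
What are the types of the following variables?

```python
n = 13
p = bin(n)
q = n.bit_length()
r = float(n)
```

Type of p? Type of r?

bin() returns str; float() returns float

str, float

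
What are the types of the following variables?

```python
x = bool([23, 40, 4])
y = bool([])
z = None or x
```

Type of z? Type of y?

None or <bool> returns the bool; bool() returns bool

bool, bool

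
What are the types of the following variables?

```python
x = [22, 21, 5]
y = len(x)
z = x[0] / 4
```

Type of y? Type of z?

len() returns int; int / int returns float

int, float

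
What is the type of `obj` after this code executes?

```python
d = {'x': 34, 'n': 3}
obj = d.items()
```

dict.items() returns a dict_items view

dict_items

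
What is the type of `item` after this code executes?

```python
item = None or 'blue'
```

'or' with None returns the other value ('blue', str)

str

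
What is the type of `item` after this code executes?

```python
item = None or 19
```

'or' with None returns the other value (19, int)

int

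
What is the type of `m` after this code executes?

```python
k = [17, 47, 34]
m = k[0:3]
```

Slicing a list always returns a list

list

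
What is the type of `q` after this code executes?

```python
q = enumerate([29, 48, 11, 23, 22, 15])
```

enumerate() returns an enumerate iterator object

enumerate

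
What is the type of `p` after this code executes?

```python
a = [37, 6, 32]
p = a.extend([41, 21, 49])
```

list.extend() returns None

NoneType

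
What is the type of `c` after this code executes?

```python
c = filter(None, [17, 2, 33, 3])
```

filter() returns a filter iterator object

filter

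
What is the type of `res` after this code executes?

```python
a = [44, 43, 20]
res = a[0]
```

Indexing a list of ints returns int (a[0] = 44)

int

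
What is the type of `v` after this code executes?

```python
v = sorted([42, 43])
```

sorted() always returns list

list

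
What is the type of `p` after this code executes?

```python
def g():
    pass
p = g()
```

A function with no return statement returns None

NoneType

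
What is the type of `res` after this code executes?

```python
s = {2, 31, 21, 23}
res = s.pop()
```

Popping from a set of ints returns int

int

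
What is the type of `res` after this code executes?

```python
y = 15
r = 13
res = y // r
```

int // int returns int (15 // 13 = 1)

int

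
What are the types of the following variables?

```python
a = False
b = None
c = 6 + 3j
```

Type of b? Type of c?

b is NoneType; c is complex

NoneType, complex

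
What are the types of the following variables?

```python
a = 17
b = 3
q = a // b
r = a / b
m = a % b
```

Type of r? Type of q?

int / int returns float; int // int returns int

float, int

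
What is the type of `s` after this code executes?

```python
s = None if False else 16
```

Ternary: condition is False, else branch (16) taken → int

int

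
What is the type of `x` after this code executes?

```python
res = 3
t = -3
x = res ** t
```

int ** negative int returns float

float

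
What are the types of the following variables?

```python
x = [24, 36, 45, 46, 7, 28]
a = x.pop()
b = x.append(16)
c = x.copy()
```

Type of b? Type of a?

list.append() returns None; list.pop() returns the element (int)

NoneType, int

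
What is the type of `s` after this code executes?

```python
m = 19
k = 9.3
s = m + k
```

int + float returns float (19 + 9.3 = 28.3)

float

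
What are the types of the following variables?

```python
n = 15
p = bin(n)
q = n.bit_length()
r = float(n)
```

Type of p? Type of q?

bin() returns str; int.bit_length() returns int

str, int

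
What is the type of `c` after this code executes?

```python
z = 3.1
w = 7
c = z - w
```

float - int returns float (3.1 - 7 = -3.9)

float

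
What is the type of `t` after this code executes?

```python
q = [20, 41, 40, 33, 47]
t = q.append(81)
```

list.append() returns None (mutates in place)

NoneType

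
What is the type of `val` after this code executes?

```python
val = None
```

None has type NoneType

NoneType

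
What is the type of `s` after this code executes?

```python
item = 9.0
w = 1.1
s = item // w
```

float // float returns float (floor division preserves float type)

float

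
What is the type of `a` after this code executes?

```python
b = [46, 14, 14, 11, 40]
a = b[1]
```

Indexing a list of ints returns int (b[1] = 14)

int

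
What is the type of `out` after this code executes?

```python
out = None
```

None has type NoneType

NoneType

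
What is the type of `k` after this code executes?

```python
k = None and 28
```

'and' returns first falsy value (None)

NoneType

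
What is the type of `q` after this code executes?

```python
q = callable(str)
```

callable() returns bool

bool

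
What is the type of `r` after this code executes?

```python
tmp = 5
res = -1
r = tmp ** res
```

int ** negative int returns float

float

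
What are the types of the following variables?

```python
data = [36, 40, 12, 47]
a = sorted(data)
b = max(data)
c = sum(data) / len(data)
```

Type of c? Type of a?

int / int returns float; sorted() returns list

float, list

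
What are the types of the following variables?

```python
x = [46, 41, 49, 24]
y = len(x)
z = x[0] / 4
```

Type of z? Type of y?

int / int returns float; len() returns int

float, int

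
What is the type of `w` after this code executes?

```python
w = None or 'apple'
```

'or' with None returns the other value ('apple', str)

str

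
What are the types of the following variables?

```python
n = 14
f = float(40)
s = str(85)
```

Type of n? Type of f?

n is int; f is float

int, float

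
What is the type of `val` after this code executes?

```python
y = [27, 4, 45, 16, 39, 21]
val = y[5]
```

Indexing a list of ints returns int (y[5] = 21)

int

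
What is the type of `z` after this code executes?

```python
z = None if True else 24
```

Ternary: condition is True, if branch (None) taken → NoneType

NoneType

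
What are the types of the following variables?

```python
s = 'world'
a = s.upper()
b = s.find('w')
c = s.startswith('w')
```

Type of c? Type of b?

str.startswith() returns bool; str.find() returns int

bool, int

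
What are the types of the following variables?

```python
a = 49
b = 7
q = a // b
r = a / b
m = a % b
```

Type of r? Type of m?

int / int returns float; int % int returns int

float, int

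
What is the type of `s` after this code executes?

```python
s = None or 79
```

'or' with None returns the other value (79, int)

int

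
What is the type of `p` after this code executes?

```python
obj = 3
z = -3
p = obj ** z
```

int ** negative int returns float

float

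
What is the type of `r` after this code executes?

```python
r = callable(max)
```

callable() returns bool

bool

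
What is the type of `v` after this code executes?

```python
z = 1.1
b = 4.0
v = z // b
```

float // float returns float (floor division preserves float type)

float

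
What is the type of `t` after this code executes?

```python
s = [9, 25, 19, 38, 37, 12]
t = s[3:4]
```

Slicing a list always returns a list

list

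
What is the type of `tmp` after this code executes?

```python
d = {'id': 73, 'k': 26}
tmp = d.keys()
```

.keys() returns a dict_keys view object

dict_keys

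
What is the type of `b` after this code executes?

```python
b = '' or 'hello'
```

'or' returns first truthy value ('hello', which is str)

str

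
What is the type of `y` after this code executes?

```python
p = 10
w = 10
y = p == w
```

Equality comparison returns bool

bool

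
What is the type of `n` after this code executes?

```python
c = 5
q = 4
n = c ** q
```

int ** positive int returns int (5 ** 4 = 625)

int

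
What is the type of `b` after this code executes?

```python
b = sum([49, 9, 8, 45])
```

sum() of ints returns int

int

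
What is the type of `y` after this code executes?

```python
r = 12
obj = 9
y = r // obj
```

int // int returns int (12 // 9 = 1)

int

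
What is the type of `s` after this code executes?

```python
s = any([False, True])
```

any() returns bool

bool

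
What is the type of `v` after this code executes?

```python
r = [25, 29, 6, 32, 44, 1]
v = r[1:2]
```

Slicing a list always returns a list

list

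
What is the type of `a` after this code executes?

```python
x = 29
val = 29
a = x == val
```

Equality comparison returns bool

bool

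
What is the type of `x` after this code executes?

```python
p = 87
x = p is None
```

'is' comparison returns bool

bool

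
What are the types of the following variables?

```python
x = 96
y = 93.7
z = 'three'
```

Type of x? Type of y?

x is int; y is float

int, float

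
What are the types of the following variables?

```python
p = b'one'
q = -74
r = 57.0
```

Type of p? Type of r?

p is bytes; r is float

bytes, float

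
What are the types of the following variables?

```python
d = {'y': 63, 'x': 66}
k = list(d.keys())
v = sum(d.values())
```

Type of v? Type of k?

sum of int values returns int; list(...) returns list

int, list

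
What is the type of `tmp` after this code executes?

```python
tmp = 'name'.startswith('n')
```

str.startswith() returns bool

bool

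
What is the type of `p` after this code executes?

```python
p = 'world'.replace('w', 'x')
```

str.replace() returns str

str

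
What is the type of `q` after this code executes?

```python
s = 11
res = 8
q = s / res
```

int / int always returns float in Python 3 (11 / 8 = 1.375)

float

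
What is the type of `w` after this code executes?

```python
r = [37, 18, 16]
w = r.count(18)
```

list.count() returns int

int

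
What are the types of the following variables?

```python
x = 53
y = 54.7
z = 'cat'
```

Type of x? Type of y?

x is int; y is float

int, float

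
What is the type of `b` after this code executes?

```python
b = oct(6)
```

oct() returns str representation

str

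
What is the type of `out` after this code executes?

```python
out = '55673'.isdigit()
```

str.isdigit() returns bool

bool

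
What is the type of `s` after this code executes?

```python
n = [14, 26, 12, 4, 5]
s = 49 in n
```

'in' operator returns bool

bool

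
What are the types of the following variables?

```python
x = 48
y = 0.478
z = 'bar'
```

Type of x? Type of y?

x is int; y is float

int, float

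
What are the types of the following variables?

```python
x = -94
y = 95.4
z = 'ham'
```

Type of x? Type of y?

x is int; y is float

int, float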